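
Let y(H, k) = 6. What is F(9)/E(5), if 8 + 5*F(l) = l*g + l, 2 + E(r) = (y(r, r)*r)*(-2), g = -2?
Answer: 17/310 ≈ 0.054839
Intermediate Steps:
E(r) = -2 - 12*r (E(r) = -2 + (6*r)*(-2) = -2 - 12*r)
F(l) = -8/5 - l/5 (F(l) = -8/5 + (l*(-2) + l)/5 = -8/5 + (-2*l + l)/5 = -8/5 + (-l)/5 = -8/5 - l/5)
F(9)/E(5) = (-8/5 - 1/5*9)/(-2 - 12*5) = (-8/5 - 9/5)/(-2 - 60) = -17/5/(-62) = -17/5*(-1/62) = 17/310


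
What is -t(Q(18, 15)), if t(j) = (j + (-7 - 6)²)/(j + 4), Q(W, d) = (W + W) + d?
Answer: -4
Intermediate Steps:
Q(W, d) = d + 2*W (Q(W, d) = 2*W + d = d + 2*W)
t(j) = (169 + j)/(4 + j) (t(j) = (j + (-13)²)/(4 + j) = (j + 169)/(4 + j) = (169 + j)/(4 + j))
-t(Q(18, 15)) = -(169 + (15 + 2*18))/(4 + (15 + 2*18)) = -(169 + (15 + 36))/(4 + (15 + 36)) = -(169 + 51)/(4 + 51) = -220/55 = -1*4 = -4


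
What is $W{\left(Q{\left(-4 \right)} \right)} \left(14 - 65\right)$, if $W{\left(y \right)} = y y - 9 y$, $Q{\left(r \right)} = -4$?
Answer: $-2652$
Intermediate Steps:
$W{\left(y \right)} = y^{2} - 9 y$
$W{\left(Q{\left(-4 \right)} \right)} \left(14 - 65\right) = - 4 \left(-9 - 4\right) \left(14 - 65\right) = \left(-4\right) \left(-13\right) \left(-51\right) = 52 \left(-51\right) = -2652$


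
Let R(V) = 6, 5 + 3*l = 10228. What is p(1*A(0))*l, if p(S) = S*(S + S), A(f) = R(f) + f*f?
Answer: 245352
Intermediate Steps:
l = 10223/3 (l = -5/3 + (1/3)*10228 = -5/3 + 10228/3 = 10223/3 ≈ 3407.7)
A(f) = 6 + f**2 (A(f) = 6 + f*f = 6 + f**2)
p(S) = 2*S**2 (p(S) = S*(2*S) = 2*S**2)
p(1*A(0))*l = (2*(1*(6 + 0**2))**2)*(10223/3) = (2*(1*(6 + 0))**2)*(10223/3) = (2*(1*6)**2)*(10223/3) = (2*6**2)*(10223/3) = (2*36)*(10223/3) = 72*(10223/3) = 245352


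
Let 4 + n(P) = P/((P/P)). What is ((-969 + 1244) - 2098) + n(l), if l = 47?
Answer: -1780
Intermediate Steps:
n(P) = -4 + P (n(P) = -4 + P/((P/P)) = -4 + P/1 = -4 + P*1 = -4 + P)
((-969 + 1244) - 2098) + n(l) = ((-969 + 1244) - 2098) + (-4 + 47) = (275 - 2098) + 43 = -1823 + 43 = -1780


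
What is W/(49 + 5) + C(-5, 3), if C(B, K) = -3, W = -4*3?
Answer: -29/9 ≈ -3.2222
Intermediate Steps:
W = -12
W/(49 + 5) + C(-5, 3) = -12/(49 + 5) - 3 = -12/54 - 3 = -12*1/54 - 3 = -2/9 - 3 = -29/9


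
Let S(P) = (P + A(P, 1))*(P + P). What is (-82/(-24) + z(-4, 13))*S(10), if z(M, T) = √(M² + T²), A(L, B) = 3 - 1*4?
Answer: 615 + 180*√185 ≈ 3063.3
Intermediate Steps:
A(L, B) = -1 (A(L, B) = 3 - 4 = -1)
S(P) = 2*P*(-1 + P) (S(P) = (P - 1)*(P + P) = (-1 + P)*(2*P) = 2*P*(-1 + P))
(-82/(-24) + z(-4, 13))*S(10) = (-82/(-24) + √((-4)² + 13²))*(2*10*(-1 + 10)) = (-82*(-1/24) + √(16 + 169))*(2*10*9) = (41/12 + √185)*180 = 615 + 180*√185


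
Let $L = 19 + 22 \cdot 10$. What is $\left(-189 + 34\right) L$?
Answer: $-37045$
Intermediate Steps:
$L = 239$ ($L = 19 + 220 = 239$)
$\left(-189 + 34\right) L = \left(-189 + 34\right) 239 = \left(-155\right) 239 = -37045$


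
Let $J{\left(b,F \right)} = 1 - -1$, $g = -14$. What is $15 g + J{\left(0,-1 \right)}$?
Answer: $-208$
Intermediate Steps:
$J{\left(b,F \right)} = 2$ ($J{\left(b,F \right)} = 1 + 1 = 2$)
$15 g + J{\left(0,-1 \right)} = 15 \left(-14\right) + 2 = -210 + 2 = -208$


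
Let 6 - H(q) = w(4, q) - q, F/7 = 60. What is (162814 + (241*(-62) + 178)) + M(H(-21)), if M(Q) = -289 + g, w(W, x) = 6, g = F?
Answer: 148181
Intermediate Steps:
F = 420 (F = 7*60 = 420)
g = 420
H(q) = q (H(q) = 6 - (6 - q) = 6 + (-6 + q) = q)
M(Q) = 131 (M(Q) = -289 + 420 = 131)
(162814 + (241*(-62) + 178)) + M(H(-21)) = (162814 + (241*(-62) + 178)) + 131 = (162814 + (-14942 + 178)) + 131 = (162814 - 14764) + 131 = 148050 + 131 = 148181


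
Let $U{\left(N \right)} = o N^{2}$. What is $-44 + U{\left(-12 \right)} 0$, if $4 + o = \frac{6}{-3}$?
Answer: $-44$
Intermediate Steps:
$o = -6$ ($o = -4 + \frac{6}{-3} = -4 + 6 \left(- \frac{1}{3}\right) = -4 - 2 = -6$)
$U{\left(N \right)} = - 6 N^{2}$
$-44 + U{\left(-12 \right)} 0 = -44 + - 6 \left(-12\right)^{2} \cdot 0 = -44 + \left(-6\right) 144 \cdot 0 = -44 - 0 = -44 + 0 = -44$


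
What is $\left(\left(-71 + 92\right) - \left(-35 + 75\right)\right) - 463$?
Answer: $-482$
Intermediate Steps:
$\left(\left(-71 + 92\right) - \left(-35 + 75\right)\right) - 463 = \left(21 - 40\right) - 463 = -19 - 463 = -482$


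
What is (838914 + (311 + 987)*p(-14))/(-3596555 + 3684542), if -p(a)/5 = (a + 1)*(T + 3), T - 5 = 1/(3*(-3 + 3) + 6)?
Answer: 4583807/263961 ≈ 17.365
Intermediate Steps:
T = 31/6 (T = 5 + 1/(3*(-3 + 3) + 6) = 5 + 1/(3*0 + 6) = 5 + 1/(0 + 6) = 5 + 1/6 = 31/6 ≈ 5.1667)
p(a) = -245/6 - 245*a/6 (p(a) = -5*(a + 1)*(31/6 + 3) = -5*(1 + a)*49/6 = -5*(49/6 + 49*a/6) = -245/6 - 245*a/6)
(838914 + (311 + 987)*p(-14))/(-3596555 + 3684542) = (838914 + (311 + 987)*(-245/6 - 245/6*(-14)))/(-3596555 + 3684542) = (838914 + 1298*(-245/6 + 1715/3))/87987 = (838914 + 1298*(3185/6))*(1/87987) = (838914 + 2067065/3)*(1/87987) = (4583807/3)*(1/87987) = 4583807/263961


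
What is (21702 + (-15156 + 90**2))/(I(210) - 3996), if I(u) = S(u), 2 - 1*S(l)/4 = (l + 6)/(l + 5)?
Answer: -1574445/429142 ≈ -3.6688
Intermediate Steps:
S(l) = 8 - 4*(6 + l)/(5 + l) (S(l) = 8 - 4*(l + 6)/(l + 5) = 8 - 4*(6 + l)/(5 + l))
I(u) = 4*(4 + u)/(5 + u)
(21702 + (-15156 + 90**2))/(I(210) - 3996) = (21702 + (-15156 + 90**2))/(4*(4 + 210)/(5 + 210) - 3996) = (21702 + (-15156 + 8100))/(4*214/215 - 3996) = (21702 - 7056)/(4*(1/215)*214 - 3996) = 14646/(856/215 - 3996) = 14646/(-858284/215) = 14646*(-215/858284) = -1574445/429142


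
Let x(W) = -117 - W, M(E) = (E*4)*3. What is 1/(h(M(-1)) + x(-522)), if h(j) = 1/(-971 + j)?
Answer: 983/398114 ≈ 0.0024691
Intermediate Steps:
M(E) = 12*E (M(E) = (4*E)*3 = 12*E)
1/(h(M(-1)) + x(-522)) = 1/(1/(-971 + 12*(-1)) + (-117 - 1*(-522))) = 1/(1/(-971 - 12) + (-117 + 522)) = 1/(1/(-983) + 405) = 1/(-1/983 + 405) = 1/(398114/983) = 983/398114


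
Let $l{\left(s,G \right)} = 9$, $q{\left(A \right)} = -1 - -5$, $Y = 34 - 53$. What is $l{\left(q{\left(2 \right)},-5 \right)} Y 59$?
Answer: $-10089$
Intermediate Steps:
$Y = -19$
$q{\left(A \right)} = 4$ ($q{\left(A \right)} = -1 + 5 = 4$)
$l{\left(q{\left(2 \right)},-5 \right)} Y 59 = 9 \left(-19\right) 59 = \left(-171\right) 59 = -10089$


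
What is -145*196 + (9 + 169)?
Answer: -28242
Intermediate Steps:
-145*196 + (9 + 169) = -28420 + 178 = -28242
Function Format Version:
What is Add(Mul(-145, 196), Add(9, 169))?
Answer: -28242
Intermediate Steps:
Add(Mul(-145, 196), Add(9, 169)) = Add(-28420, 178) = -28242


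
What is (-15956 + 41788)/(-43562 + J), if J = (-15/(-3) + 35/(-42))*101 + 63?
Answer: -154992/258469 ≈ -0.59965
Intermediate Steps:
J = 2903/6 (J = (-15*(-⅓) + 35*(-1/42))*101 + 63 = (5 - ⅚)*101 + 63 = (25/6)*101 + 63 = 2525/6 + 63 = 2903/6 ≈ 483.83)
(-15956 + 41788)/(-43562 + J) = (-15956 + 41788)/(-43562 + 2903/6) = 25832/(-258469/6) = 25832*(-6/258469) = -154992/258469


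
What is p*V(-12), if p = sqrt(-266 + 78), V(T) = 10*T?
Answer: -240*I*sqrt(47) ≈ -1645.4*I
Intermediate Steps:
p = 2*I*sqrt(47) (p = sqrt(-188) = 2*I*sqrt(47) ≈ 13.711*I)
p*V(-12) = (2*I*sqrt(47))*(10*(-12)) = (2*I*sqrt(47))*(-120) = -240*I*sqrt(47)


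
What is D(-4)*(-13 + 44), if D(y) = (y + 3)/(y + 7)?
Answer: -31/3 ≈ -10.333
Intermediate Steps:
D(y) = (3 + y)/(7 + y)
D(-4)*(-13 + 44) = ((3 - 4)/(7 - 4))*(-13 + 44) = (-1/3)*31 = ((1/3)*(-1))*31 = -1/3*31 = -31/3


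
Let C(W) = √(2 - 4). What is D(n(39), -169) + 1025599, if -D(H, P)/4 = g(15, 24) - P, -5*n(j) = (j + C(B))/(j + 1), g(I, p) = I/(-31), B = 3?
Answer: 31772673/31 ≈ 1.0249e+6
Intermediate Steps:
g(I, p) = -I/31 (g(I, p) = I*(-1/31) = -I/31)
C(W) = I*√2 (C(W) = √(-2) = I*√2)
n(j) = -(j + I*√2)/(5*(1 + j)) (n(j) = -(j + I*√2)/(5*(j + 1)) = -(j + I*√2)/(5*(1 + j)))
D(H, P) = 60/31 + 4*P (D(H, P) = -4*(-1/31*15 - P) = -4*(-15/31 - P) = 60/31 + 4*P)
D(n(39), -169) + 1025599 = (60/31 + 4*(-169)) + 1025599 = (60/31 - 676) + 1025599 = -20896/31 + 1025599 = 31772673/31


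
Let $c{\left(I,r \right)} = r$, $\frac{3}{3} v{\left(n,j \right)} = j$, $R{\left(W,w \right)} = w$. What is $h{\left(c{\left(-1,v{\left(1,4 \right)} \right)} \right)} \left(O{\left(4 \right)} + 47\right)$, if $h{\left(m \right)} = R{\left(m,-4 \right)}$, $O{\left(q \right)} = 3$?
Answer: $-200$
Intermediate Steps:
$v{\left(n,j \right)} = j$
$h{\left(m \right)} = -4$
$h{\left(c{\left(-1,v{\left(1,4 \right)} \right)} \right)} \left(O{\left(4 \right)} + 47\right) = - 4 \left(3 + 47\right) = \left(-4\right) 50 = -200$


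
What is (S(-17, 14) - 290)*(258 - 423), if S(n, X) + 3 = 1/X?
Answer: 676665/14 ≈ 48333.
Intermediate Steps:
S(n, X) = -3 + 1/X
(S(-17, 14) - 290)*(258 - 423) = ((-3 + 1/14) - 290)*(258 - 423) = ((-3 + 1/14) - 290)*(-165) = (-41/14 - 290)*(-165) = -4101/14*(-165) = 676665/14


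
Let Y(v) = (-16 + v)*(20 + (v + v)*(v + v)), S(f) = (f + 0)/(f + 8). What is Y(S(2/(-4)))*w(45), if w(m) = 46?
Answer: -49931344/3375 ≈ -14794.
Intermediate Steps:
S(f) = f/(8 + f)
Y(v) = (-16 + v)*(20 + 4*v²) (Y(v) = (-16 + v)*(20 + (2*v)*(2*v)) = (-16 + v)*(20 + 4*v²))
Y(S(2/(-4)))*w(45) = (-320 - 64*1/(4*(8 + 2/(-4))²) + 4*((2/(-4))/(8 + 2/(-4)))³ + 20*((2/(-4))/(8 + 2/(-4))))*46 = (-320 - 64*1/(4*(8 + 2*(-¼))²) + 4*((2*(-¼))/(8 + 2*(-¼)))³ + 20*((2*(-¼))/(8 + 2*(-¼))))*46 = (-320 - 64*1/(4*(8 - ½)²) + 4*(-1/(2*(8 - ½)))³ + 20*(-1/(2*(8 - ½))))*46 = (-320 - 64*(-1/(2*15/2))² + 4*(-1/(2*15/2))³ + 20*(-1/(2*15/2)))*46 = (-320 - 64*(-½*2/15)² + 4*(-½*2/15)³ + 20*(-½*2/15))*46 = (-320 - 64*(-1/15)² + 4*(-1/15)³ + 20*(-1/15))*46 = (-320 - 64*1/225 + 4*(-1/3375) - 4/3)*46 = (-320 - 64/225 - 4/3375 - 4/3)*46 = -1085464/3375*46 = -49931344/3375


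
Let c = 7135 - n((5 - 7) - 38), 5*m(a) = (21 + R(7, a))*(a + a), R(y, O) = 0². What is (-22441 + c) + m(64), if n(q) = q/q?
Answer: -73847/5 ≈ -14769.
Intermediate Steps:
R(y, O) = 0
n(q) = 1
m(a) = 42*a/5 (m(a) = ((21 + 0)*(a + a))/5 = (21*(2*a))/5 = (42*a)/5 = 42*a/5)
c = 7134 (c = 7135 - 1*1 = 7135 - 1 = 7134)
(-22441 + c) + m(64) = (-22441 + 7134) + (42/5)*64 = -15307 + 2688/5 = -73847/5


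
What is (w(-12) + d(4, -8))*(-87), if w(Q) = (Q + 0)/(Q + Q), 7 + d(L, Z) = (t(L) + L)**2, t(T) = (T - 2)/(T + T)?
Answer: -16095/16 ≈ -1005.9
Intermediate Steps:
t(T) = (-2 + T)/(2*T) (t(T) = (-2 + T)/((2*T)) = (-2 + T)*(1/(2*T)) = (-2 + T)/(2*T))
d(L, Z) = -7 + (L + (-2 + L)/(2*L))**2 (d(L, Z) = -7 + ((-2 + L)/(2*L) + L)**2 = -7 + (L + (-2 + L)/(2*L))**2)
w(Q) = 1/2 (w(Q) = Q/((2*Q)) = Q*(1/(2*Q)) = 1/2)
(w(-12) + d(4, -8))*(-87) = (1/2 + (-7 + (1/4)*(-2 + 4 + 2*4**2)**2/4**2))*(-87) = (1/2 + (-7 + (1/4)*(1/16)*(-2 + 4 + 2*16)**2))*(-87) = (1/2 + (-7 + (1/4)*(1/16)*(-2 + 4 + 32)**2))*(-87) = (1/2 + (-7 + (1/4)*(1/16)*34**2))*(-87) = (1/2 + (-7 + (1/4)*(1/16)*1156))*(-87) = (1/2 + (-7 + 289/16))*(-87) = (1/2 + 177/16)*(-87) = (185/16)*(-87) = -16095/16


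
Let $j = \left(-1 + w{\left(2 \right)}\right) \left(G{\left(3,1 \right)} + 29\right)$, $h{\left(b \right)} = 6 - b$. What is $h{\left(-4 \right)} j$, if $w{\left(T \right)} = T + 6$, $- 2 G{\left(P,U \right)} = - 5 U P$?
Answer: $2555$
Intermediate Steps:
$G{\left(P,U \right)} = \frac{5 P U}{2}$ ($G{\left(P,U \right)} = - \frac{- 5 U P}{2} = - \frac{\left(-5\right) P U}{2} = \frac{5 P U}{2}$)
$w{\left(T \right)} = 6 + T$
$j = \frac{511}{2}$ ($j = \left(-1 + \left(6 + 2\right)\right) \left(\frac{5}{2} \cdot 3 \cdot 1 + 29\right) = \left(-1 + 8\right) \left(\frac{15}{2} + 29\right) = 7 \cdot \frac{73}{2} = \frac{511}{2} \approx 255.5$)
$h{\left(-4 \right)} j = \left(6 - -4\right) \frac{511}{2} = \left(6 + 4\right) \frac{511}{2} = 10 \cdot \frac{511}{2} = 2555$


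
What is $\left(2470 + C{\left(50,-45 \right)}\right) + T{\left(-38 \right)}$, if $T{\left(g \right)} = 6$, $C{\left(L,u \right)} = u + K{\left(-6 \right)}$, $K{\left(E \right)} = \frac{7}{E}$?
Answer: $\frac{14579}{6} \approx 2429.8$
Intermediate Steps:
$C{\left(L,u \right)} = - \frac{7}{6} + u$ ($C{\left(L,u \right)} = u + \frac{7}{-6} = u + 7 \left(- \frac{1}{6}\right) = u - \frac{7}{6} = - \frac{7}{6} + u$)
$\left(2470 + C{\left(50,-45 \right)}\right) + T{\left(-38 \right)} = \left(2470 - \frac{277}{6}\right) + 6 = \frac{14543}{6} + 6 = \frac{14579}{6}$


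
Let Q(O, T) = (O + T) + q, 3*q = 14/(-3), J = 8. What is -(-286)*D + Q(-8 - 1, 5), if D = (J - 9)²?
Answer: 2524/9 ≈ 280.44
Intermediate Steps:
q = -14/9 (q = (14/(-3))/3 = (14*(-⅓))/3 = (⅓)*(-14/3) = -14/9 ≈ -1.5556)
Q(O, T) = -14/9 + O + T (Q(O, T) = (O + T) - 14/9 = -14/9 + O + T)
D = 1 (D = (8 - 9)² = (-1)² = 1)
-(-286)*D + Q(-8 - 1, 5) = -(-286) + (-14/9 + (-8 - 1) + 5) = -286*(-1) + (-14/9 - 9 + 5) = 286 - 50/9 = 2524/9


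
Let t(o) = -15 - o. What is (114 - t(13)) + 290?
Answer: 432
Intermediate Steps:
(114 - t(13)) + 290 = (114 - (-15 - 1*13)) + 290 = (114 - (-15 - 13)) + 290 = (114 - 1*(-28)) + 290 = (114 + 28) + 290 = 142 + 290 = 432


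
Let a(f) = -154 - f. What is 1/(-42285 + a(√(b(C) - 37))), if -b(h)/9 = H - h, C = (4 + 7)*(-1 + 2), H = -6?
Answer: -42439/1801068605 + 2*√29/1801068605 ≈ -2.3557e-5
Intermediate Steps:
C = 11 (C = 11*1 = 11)
b(h) = 54 + 9*h (b(h) = -9*(-6 - h) = 54 + 9*h)
1/(-42285 + a(√(b(C) - 37))) = 1/(-42285 + (-154 - √((54 + 9*11) - 37))) = 1/(-42285 + (-154 - √((54 + 99) - 37))) = 1/(-42285 + (-154 - √(153 - 37))) = 1/(-42285 + (-154 - √116)) = 1/(-42285 + (-154 - 2*√29)) = 1/(-42439 - 2*√29)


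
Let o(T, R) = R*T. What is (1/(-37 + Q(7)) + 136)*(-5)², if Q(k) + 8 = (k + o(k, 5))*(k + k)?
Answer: 1846225/543 ≈ 3400.0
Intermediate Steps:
Q(k) = -8 + 12*k² (Q(k) = -8 + (k + 5*k)*(k + k) = -8 + (6*k)*(2*k) = -8 + 12*k²)
(1/(-37 + Q(7)) + 136)*(-5)² = (1/(-37 + (-8 + 12*7²)) + 136)*(-5)² = (1/(-37 + (-8 + 12*49)) + 136)*25 = (1/(-37 + (-8 + 588)) + 136)*25 = (1/(-37 + 580) + 136)*25 = (1/543 + 136)*25 = (73849/543)*25 = 1846225/543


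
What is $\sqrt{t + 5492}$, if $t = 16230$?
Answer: $\sqrt{21722} \approx 147.38$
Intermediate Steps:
$\sqrt{t + 5492} = \sqrt{16230 + 5492} = \sqrt{21722}$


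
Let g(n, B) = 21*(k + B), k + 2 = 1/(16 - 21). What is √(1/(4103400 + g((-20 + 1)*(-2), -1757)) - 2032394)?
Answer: I*√210048820584162513261/10166142 ≈ 1425.6*I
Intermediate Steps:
k = -11/5 (k = -2 + 1/(16 - 21) = -2 + 1/(-5) = -2 - ⅕ = -11/5 ≈ -2.2000)
g(n, B) = -231/5 + 21*B (g(n, B) = 21*(-11/5 + B) = -231/5 + 21*B)
√(1/(4103400 + g((-20 + 1)*(-2), -1757)) - 2032394) = √(1/(4103400 + (-231/5 + 21*(-1757))) - 2032394) = √(1/(4103400 + (-231/5 - 36897)) - 2032394) = √(1/(4103400 - 184716/5) - 2032394) = √(1/(20332284/5) - 2032394) = √(5/20332284 - 2032394) = √(-41323212007891/20332284) = I*√210048820584162513261/10166142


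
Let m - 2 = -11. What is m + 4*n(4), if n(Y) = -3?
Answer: -21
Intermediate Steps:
m = -9 (m = 2 - 11 = -9)
m + 4*n(4) = -9 + 4*(-3) = -9 - 12 = -21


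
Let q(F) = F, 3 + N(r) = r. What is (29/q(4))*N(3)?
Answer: 0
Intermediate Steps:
N(r) = -3 + r
(29/q(4))*N(3) = (29/4)*(-3 + 3) = ((¼)*29)*0 = (29/4)*0 = 0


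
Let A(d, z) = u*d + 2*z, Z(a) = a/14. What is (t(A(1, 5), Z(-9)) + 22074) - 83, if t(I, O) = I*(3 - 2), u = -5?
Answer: 21996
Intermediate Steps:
Z(a) = a/14 (Z(a) = a*(1/14) = a/14)
A(d, z) = -5*d + 2*z
t(I, O) = I (t(I, O) = I*1 = I)
(t(A(1, 5), Z(-9)) + 22074) - 83 = ((-5*1 + 2*5) + 22074) - 83 = ((-5 + 10) + 22074) - 83 = (5 + 22074) - 83 = 22079 - 83 = 21996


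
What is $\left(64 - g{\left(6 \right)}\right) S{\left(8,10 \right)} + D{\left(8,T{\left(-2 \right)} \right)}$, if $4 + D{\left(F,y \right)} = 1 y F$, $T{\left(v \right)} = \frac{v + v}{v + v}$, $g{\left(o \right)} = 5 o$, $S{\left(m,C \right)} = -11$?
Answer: $-370$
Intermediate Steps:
$T{\left(v \right)} = 1$ ($T{\left(v \right)} = \frac{2 v}{2 v} = 2 v \frac{1}{2 v} = 1$)
$D{\left(F,y \right)} = -4 + F y$ ($D{\left(F,y \right)} = -4 + 1 y F = -4 + y F = -4 + F y$)
$\left(64 - g{\left(6 \right)}\right) S{\left(8,10 \right)} + D{\left(8,T{\left(-2 \right)} \right)} = \left(64 - 5 \cdot 6\right) \left(-11\right) + \left(-4 + 8 \cdot 1\right) = \left(64 - 30\right) \left(-11\right) + \left(-4 + 8\right) = \left(64 - 30\right) \left(-11\right) + 4 = 34 \left(-11\right) + 4 = -374 + 4 = -370$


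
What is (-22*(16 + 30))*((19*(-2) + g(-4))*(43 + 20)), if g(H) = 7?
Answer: 1976436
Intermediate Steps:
(-22*(16 + 30))*((19*(-2) + g(-4))*(43 + 20)) = (-22*(16 + 30))*((19*(-2) + 7)*(43 + 20)) = (-22*46)*((-38 + 7)*63) = -(-31372)*63 = -1012*(-1953) = 1976436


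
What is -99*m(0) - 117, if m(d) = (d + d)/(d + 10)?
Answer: -117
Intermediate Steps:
m(d) = 2*d/(10 + d) (m(d) = (2*d)/(10 + d) = 2*d/(10 + d))
-99*m(0) - 117 = -198*0/(10 + 0) - 117 = -198*0/10 - 117 = -99*0 - 117 = 0 - 117 = -117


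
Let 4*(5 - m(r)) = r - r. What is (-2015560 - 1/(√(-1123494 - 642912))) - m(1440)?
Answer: -2015565 + I*√1766406/1766406 ≈ -2.0156e+6 + 0.00075241*I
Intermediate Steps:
m(r) = 5 (m(r) = 5 - (r - r)/4 = 5 - ¼*0 = 5 + 0 = 5)
(-2015560 - 1/(√(-1123494 - 642912))) - m(1440) = (-2015560 - 1/(√(-1123494 - 642912))) - 1*5 = (-2015560 - 1/(√(-1766406))) - 5 = (-2015560 - 1/(I*√1766406)) - 5 = (-2015560 - (-1)*I*√1766406/1766406) - 5 = (-2015560 + I*√1766406/1766406) - 5 = -2015565 + I*√1766406/1766406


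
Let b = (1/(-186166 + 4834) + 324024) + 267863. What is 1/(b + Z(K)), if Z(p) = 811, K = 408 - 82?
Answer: 181332/107475113735 ≈ 1.6872e-6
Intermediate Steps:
K = 326
b = 107328053483/181332 (b = (1/(-181332) + 324024) + 267863 = (-1/181332 + 324024) + 267863 = 58755919967/181332 + 267863 = 107328053483/181332 ≈ 5.9189e+5)
1/(b + Z(K)) = 1/(107328053483/181332 + 811) = 1/(107475113735/181332) = 181332/107475113735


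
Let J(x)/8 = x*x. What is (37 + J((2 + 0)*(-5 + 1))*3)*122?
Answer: 191906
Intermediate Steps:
J(x) = 8*x**2 (J(x) = 8*(x*x) = 8*x**2)
(37 + J((2 + 0)*(-5 + 1))*3)*122 = (37 + (8*((2 + 0)*(-5 + 1))**2)*3)*122 = (37 + (8*(2*(-4))**2)*3)*122 = (37 + (8*(-8)**2)*3)*122 = (37 + (8*64)*3)*122 = (37 + 512*3)*122 = (37 + 1536)*122 = 1573*122 = 191906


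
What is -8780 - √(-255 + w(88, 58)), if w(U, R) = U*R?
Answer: -8780 - √4849 ≈ -8849.6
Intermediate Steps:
w(U, R) = R*U
-8780 - √(-255 + w(88, 58)) = -8780 - √(-255 + 58*88) = -8780 - √(-255 + 5104) = -8780 - √4849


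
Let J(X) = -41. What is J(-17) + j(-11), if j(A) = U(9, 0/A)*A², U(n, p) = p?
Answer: -41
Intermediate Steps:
j(A) = 0 (j(A) = (0/A)*A² = 0*A² = 0)
J(-17) + j(-11) = -41 + 0 = -41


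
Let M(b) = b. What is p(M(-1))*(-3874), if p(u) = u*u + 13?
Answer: -54236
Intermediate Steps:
p(u) = 13 + u² (p(u) = u² + 13 = 13 + u²)
p(M(-1))*(-3874) = (13 + (-1)²)*(-3874) = (13 + 1)*(-3874) = 14*(-3874) = -54236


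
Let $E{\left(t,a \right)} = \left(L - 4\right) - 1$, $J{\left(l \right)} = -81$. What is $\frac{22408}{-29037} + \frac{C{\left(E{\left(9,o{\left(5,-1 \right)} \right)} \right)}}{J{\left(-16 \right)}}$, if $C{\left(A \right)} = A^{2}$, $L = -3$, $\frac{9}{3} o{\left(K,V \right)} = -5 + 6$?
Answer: $- \frac{1224472}{783999} \approx -1.5618$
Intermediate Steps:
$o{\left(K,V \right)} = \frac{1}{3}$ ($o{\left(K,V \right)} = \frac{-5 + 6}{3} = \frac{1}{3} \cdot 1 = \frac{1}{3}$)
$E{\left(t,a \right)} = -8$ ($E{\left(t,a \right)} = \left(-3 - 4\right) - 1 = -7 - 1 = -8$)
$\frac{22408}{-29037} + \frac{C{\left(E{\left(9,o{\left(5,-1 \right)} \right)} \right)}}{J{\left(-16 \right)}} = \frac{22408}{-29037} + \frac{\left(-8\right)^{2}}{-81} = 22408 \left(- \frac{1}{29037}\right) + 64 \left(- \frac{1}{81}\right) = - \frac{22408}{29037} - \frac{64}{81} = - \frac{1224472}{783999}$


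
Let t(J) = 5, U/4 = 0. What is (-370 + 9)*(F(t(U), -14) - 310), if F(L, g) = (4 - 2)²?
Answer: 110466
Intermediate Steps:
U = 0 (U = 4*0 = 0)
F(L, g) = 4 (F(L, g) = 2² = 4)
(-370 + 9)*(F(t(U), -14) - 310) = (-370 + 9)*(4 - 310) = -361*(-306) = 110466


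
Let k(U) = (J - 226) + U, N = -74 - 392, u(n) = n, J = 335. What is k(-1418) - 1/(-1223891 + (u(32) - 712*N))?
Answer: -1167715702/892067 ≈ -1309.0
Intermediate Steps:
N = -466
k(U) = 109 + U (k(U) = (335 - 226) + U = 109 + U)
k(-1418) - 1/(-1223891 + (u(32) - 712*N)) = (109 - 1418) - 1/(-1223891 + (32 - 712*(-466))) = -1309 - 1/(-1223891 + (32 + 331792)) = -1309 - 1/(-1223891 + 331824) = -1309 - 1/(-892067) = -1309 - 1*(-1/892067) = -1309 + 1/892067 = -1167715702/892067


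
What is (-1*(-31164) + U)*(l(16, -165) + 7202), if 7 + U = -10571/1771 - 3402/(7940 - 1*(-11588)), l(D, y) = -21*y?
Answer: 522355219762521/1572004 ≈ 3.3229e+8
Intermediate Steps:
U = -20661093/1572004 (U = -7 + (-10571/1771 - 3402/(7940 - 1*(-11588))) = -7 + (-10571*1/1771 - 3402/(7940 + 11588)) = -7 + (-961/161 - 3402/19528) = -7 + (-961/161 - 3402*1/19528) = -7 + (-961/161 - 1701/9764) = -7 - 9657065/1572004 = -20661093/1572004 ≈ -13.143)
(-1*(-31164) + U)*(l(16, -165) + 7202) = (-1*(-31164) - 20661093/1572004)*(-21*(-165) + 7202) = (31164 - 20661093/1572004)*(3465 + 7202) = (48969271563/1572004)*10667 = 522355219762521/1572004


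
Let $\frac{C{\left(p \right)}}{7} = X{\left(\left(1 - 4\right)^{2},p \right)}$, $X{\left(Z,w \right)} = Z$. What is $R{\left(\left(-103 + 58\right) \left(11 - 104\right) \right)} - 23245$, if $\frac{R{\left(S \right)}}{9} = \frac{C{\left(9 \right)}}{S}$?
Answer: $- \frac{3602954}{155} \approx -23245.0$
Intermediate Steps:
$C{\left(p \right)} = 63$ ($C{\left(p \right)} = 7 \left(1 - 4\right)^{2} = 7 \left(-3\right)^{2} = 7 \cdot 9 = 63$)
$R{\left(S \right)} = \frac{567}{S}$ ($R{\left(S \right)} = 9 \frac{63}{S} = \frac{567}{S}$)
$R{\left(\left(-103 + 58\right) \left(11 - 104\right) \right)} - 23245 = \frac{567}{\left(-103 + 58\right) \left(11 - 104\right)} - 23245 = \frac{567}{\left(-45\right) \left(-93\right)} - 23245 = \frac{567}{4185} - 23245 = 567 \cdot \frac{1}{4185} - 23245 = \frac{21}{155} - 23245 = - \frac{3602954}{155}$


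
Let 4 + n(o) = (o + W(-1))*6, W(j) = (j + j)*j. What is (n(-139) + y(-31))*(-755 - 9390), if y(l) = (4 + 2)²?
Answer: 8014550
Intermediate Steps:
W(j) = 2*j² (W(j) = (2*j)*j = 2*j²)
n(o) = 8 + 6*o (n(o) = -4 + (o + 2*(-1)²)*6 = -4 + (o + 2*1)*6 = -4 + (o + 2)*6 = -4 + (2 + o)*6 = -4 + (12 + 6*o) = 8 + 6*o)
y(l) = 36 (y(l) = 6² = 36)
(n(-139) + y(-31))*(-755 - 9390) = ((8 + 6*(-139)) + 36)*(-755 - 9390) = ((8 - 834) + 36)*(-10145) = (-826 + 36)*(-10145) = -790*(-10145) = 8014550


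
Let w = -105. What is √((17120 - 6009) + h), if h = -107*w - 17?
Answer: 3*√2481 ≈ 149.43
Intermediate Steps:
h = 11218 (h = -107*(-105) - 17 = 11235 - 17 = 11218)
√((17120 - 6009) + h) = √((17120 - 6009) + 11218) = √(11111 + 11218) = √22329 = 3*√2481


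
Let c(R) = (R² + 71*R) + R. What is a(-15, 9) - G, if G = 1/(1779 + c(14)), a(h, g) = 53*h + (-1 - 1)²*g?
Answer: -2264098/2983 ≈ -759.00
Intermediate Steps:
a(h, g) = 4*g + 53*h (a(h, g) = 53*h + (-2)²*g = 53*h + 4*g = 4*g + 53*h)
c(R) = R² + 72*R
G = 1/2983 (G = 1/(1779 + 14*(72 + 14)) = 1/(1779 + 14*86) = 1/(1779 + 1204) = 1/2983 ≈ 0.00033523)
a(-15, 9) - G = (4*9 + 53*(-15)) - 1*1/2983 = (36 - 795) - 1/2983 = -759 - 1/2983 = -2264098/2983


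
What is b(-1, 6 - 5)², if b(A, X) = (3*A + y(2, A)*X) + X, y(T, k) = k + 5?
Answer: 4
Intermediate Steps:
y(T, k) = 5 + k
b(A, X) = X + 3*A + X*(5 + A) (b(A, X) = (3*A + (5 + A)*X) + X = (3*A + X*(5 + A)) + X = X + 3*A + X*(5 + A))
b(-1, 6 - 5)² = ((6 - 5) + 3*(-1) + (6 - 5)*(5 - 1))² = (1 - 3 + 1*4)² = (1 - 3 + 4)² = 2² = 4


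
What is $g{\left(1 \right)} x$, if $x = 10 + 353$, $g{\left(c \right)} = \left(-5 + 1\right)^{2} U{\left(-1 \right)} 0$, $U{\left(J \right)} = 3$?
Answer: $0$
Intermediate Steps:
$g{\left(c \right)} = 0$ ($g{\left(c \right)} = \left(-5 + 1\right)^{2} \cdot 3 \cdot 0 = \left(-4\right)^{2} \cdot 3 \cdot 0 = 16 \cdot 3 \cdot 0 = 48 \cdot 0 = 0$)
$x = 363$
$g{\left(1 \right)} x = 0 \cdot 363 = 0$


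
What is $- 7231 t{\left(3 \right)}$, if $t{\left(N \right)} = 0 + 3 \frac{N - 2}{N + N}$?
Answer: $- \frac{7231}{2} \approx -3615.5$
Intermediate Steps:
$t{\left(N \right)} = \frac{3 \left(-2 + N\right)}{2 N}$ ($t{\left(N \right)} = 0 + 3 \frac{-2 + N}{2 N} = 0 + \frac{3 \left(-2 + N\right)}{2 N} = \frac{3 \left(-2 + N\right)}{2 N}$)
$- 7231 t{\left(3 \right)} = - 7231 \left(\frac{3}{2} - \frac{3}{3}\right) = - 7231 \left(\frac{3}{2} - 1\right) = \left(-7231\right) \frac{1}{2} = - \frac{7231}{2}$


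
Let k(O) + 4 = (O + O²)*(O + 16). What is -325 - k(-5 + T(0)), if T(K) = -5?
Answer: -861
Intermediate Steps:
k(O) = -4 + (16 + O)*(O + O²) (k(O) = -4 + (O + O²)*(O + 16) = -4 + (O + O²)*(16 + O) = -4 + (16 + O)*(O + O²))
-325 - k(-5 + T(0)) = -325 - (-4 + (-5 - 5)³ + 16*(-5 - 5) + 17*(-5 - 5)²) = -325 - (-4 + (-10)³ + 16*(-10) + 17*(-10)²) = -325 - (-4 - 1000 - 160 + 17*100) = -325 - (-4 - 1000 - 160 + 1700) = -325 - 1*536 = -325 - 536 = -861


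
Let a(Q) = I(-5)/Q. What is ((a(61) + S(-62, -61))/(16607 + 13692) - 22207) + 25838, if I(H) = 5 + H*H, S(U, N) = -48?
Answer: 6710952911/1848239 ≈ 3631.0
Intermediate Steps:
I(H) = 5 + H²
a(Q) = 30/Q (a(Q) = (5 + (-5)²)/Q = (5 + 25)/Q = 30/Q)
((a(61) + S(-62, -61))/(16607 + 13692) - 22207) + 25838 = ((30/61 - 48)/(16607 + 13692) - 22207) + 25838 = ((30*(1/61) - 48)/30299 - 22207) + 25838 = ((30/61 - 48)*(1/30299) - 22207) + 25838 = (-2898/61*1/30299 - 22207) + 25838 = (-2898/1848239 - 22207) + 25838 = -41043846371/1848239 + 25838 = 6710952911/1848239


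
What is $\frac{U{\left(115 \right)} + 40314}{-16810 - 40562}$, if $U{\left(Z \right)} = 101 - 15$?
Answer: $- \frac{10100}{14343} \approx -0.70418$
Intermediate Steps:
$U{\left(Z \right)} = 86$ ($U{\left(Z \right)} = 101 - 15 = 86$)
$\frac{U{\left(115 \right)} + 40314}{-16810 - 40562} = \frac{86 + 40314}{-16810 - 40562} = \frac{40400}{-57372} = 40400 \left(- \frac{1}{57372}\right) = - \frac{10100}{14343}$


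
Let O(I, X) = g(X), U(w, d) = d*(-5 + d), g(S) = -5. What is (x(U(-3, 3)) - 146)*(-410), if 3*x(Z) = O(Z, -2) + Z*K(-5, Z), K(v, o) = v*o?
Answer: 255430/3 ≈ 85143.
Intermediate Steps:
O(I, X) = -5
K(v, o) = o*v
x(Z) = -5/3 - 5*Z²/3 (x(Z) = (-5 + Z*(Z*(-5)))/3 = (-5 + Z*(-5*Z))/3 = (-5 - 5*Z²)/3 = -5/3 - 5*Z²/3)
(x(U(-3, 3)) - 146)*(-410) = ((-5/3 - 5*9*(-5 + 3)²/3) - 146)*(-410) = ((-5/3 - 5*(3*(-2))²/3) - 146)*(-410) = ((-5/3 - 5/3*(-6)²) - 146)*(-410) = ((-5/3 - 5/3*36) - 146)*(-410) = ((-5/3 - 60) - 146)*(-410) = (-185/3 - 146)*(-410) = -623/3*(-410) = 255430/3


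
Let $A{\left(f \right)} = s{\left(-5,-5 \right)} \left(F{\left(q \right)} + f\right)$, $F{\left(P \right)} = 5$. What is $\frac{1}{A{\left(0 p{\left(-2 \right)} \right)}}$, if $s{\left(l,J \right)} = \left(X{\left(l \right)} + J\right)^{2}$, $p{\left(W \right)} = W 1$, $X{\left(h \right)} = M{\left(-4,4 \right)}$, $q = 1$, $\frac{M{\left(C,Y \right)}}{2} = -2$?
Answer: $\frac{1}{405} \approx 0.0024691$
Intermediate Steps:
$M{\left(C,Y \right)} = -4$ ($M{\left(C,Y \right)} = 2 \left(-2\right) = -4$)
$X{\left(h \right)} = -4$
$p{\left(W \right)} = W$
$s{\left(l,J \right)} = \left(-4 + J\right)^{2}$
$A{\left(f \right)} = 405 + 81 f$ ($A{\left(f \right)} = \left(-4 - 5\right)^{2} \left(5 + f\right) = \left(-9\right)^{2} \left(5 + f\right) = 81 \left(5 + f\right) = 405 + 81 f$)
$\frac{1}{A{\left(0 p{\left(-2 \right)} \right)}} = \frac{1}{405 + 81 \cdot 0 \left(-2\right)} = \frac{1}{405 + 81 \cdot 0} = \frac{1}{405 + 0} = \frac{1}{405}$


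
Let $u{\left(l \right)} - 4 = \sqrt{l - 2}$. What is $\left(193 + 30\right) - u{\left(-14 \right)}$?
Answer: $219 - 4 i \approx 219.0 - 4.0 i$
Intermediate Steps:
$u{\left(l \right)} = 4 + \sqrt{-2 + l}$ ($u{\left(l \right)} = 4 + \sqrt{l - 2} = 4 + \sqrt{-2 + l}$)
$\left(193 + 30\right) - u{\left(-14 \right)} = \left(193 + 30\right) - \left(4 + \sqrt{-2 - 14}\right) = 223 - \left(4 + \sqrt{-16}\right) = 223 - \left(4 + 4 i\right) = 219 - 4 i$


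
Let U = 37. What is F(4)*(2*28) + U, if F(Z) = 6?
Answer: 373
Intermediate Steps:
F(4)*(2*28) + U = 6*(2*28) + 37 = 6*56 + 37 = 336 + 37 = 373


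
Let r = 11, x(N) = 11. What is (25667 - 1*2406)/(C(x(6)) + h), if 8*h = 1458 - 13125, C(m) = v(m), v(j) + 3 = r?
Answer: -186088/11603 ≈ -16.038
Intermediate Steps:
v(j) = 8 (v(j) = -3 + 11 = 8)
C(m) = 8
h = -11667/8 (h = (1458 - 13125)/8 = (1/8)*(-11667) = -11667/8 ≈ -1458.4)
(25667 - 1*2406)/(C(x(6)) + h) = (25667 - 1*2406)/(8 - 11667/8) = (25667 - 2406)/(-11603/8) = 23261*(-8/11603) = -186088/11603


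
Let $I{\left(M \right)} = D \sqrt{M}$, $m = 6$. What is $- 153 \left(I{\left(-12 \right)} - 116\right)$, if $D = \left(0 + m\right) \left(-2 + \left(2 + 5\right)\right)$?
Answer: $17748 - 9180 i \sqrt{3} \approx 17748.0 - 15900.0 i$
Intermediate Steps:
$D = 30$ ($D = \left(0 + 6\right) \left(-2 + \left(2 + 5\right)\right) = 6 \left(-2 + 7\right) = 6 \cdot 5 = 30$)
$I{\left(M \right)} = 30 \sqrt{M}$
$- 153 \left(I{\left(-12 \right)} - 116\right) = - 153 \left(30 \sqrt{-12} - 116\right) = - 153 \left(30 \cdot 2 i \sqrt{3} - 116\right) = - 153 \left(60 i \sqrt{3} - 116\right) = - 153 \left(-116 + 60 i \sqrt{3}\right) = 17748 - 9180 i \sqrt{3}$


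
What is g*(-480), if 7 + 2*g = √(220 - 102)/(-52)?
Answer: 1680 + 60*√118/13 ≈ 1730.1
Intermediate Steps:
g = -7/2 - √118/104 (g = -7/2 + (√(220 - 102)/(-52))/2 = -7/2 + (√118*(-1/52))/2 = -7/2 + (-√118/52)/2 = -7/2 - √118/104 ≈ -3.6045)
g*(-480) = (-7/2 - √118/104)*(-480) = 1680 + 60*√118/13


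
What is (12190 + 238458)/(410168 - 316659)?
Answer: 250648/93509 ≈ 2.6805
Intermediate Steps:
(12190 + 238458)/(410168 - 316659) = 250648/93509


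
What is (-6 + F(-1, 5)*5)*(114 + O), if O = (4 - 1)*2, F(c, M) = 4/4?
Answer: -120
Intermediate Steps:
F(c, M) = 1 (F(c, M) = 4*(¼) = 1)
O = 6 (O = 3*2 = 6)
(-6 + F(-1, 5)*5)*(114 + O) = (-6 + 1*5)*(114 + 6) = (-6 + 5)*120 = -1*120 = -120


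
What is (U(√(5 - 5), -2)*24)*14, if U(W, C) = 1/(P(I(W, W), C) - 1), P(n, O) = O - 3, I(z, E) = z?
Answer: -56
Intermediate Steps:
P(n, O) = -3 + O
U(W, C) = 1/(-4 + C) (U(W, C) = 1/((-3 + C) - 1) = 1/(-4 + C))
(U(√(5 - 5), -2)*24)*14 = (24/(-4 - 2))*14 = (24/(-6))*14 = -⅙*24*14 = -4*14 = -56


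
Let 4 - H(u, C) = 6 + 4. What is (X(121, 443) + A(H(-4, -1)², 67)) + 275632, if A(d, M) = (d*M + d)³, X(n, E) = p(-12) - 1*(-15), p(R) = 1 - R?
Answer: 14670415052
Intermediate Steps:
H(u, C) = -6 (H(u, C) = 4 - (6 + 4) = 4 - 1*10 = 4 - 10 = -6)
X(n, E) = 28 (X(n, E) = (1 - 1*(-12)) - 1*(-15) = (1 + 12) + 15 = 13 + 15 = 28)
A(d, M) = (d + M*d)³ (A(d, M) = (M*d + d)³ = (d + M*d)³)
(X(121, 443) + A(H(-4, -1)², 67)) + 275632 = (28 + ((-6)²)³*(1 + 67)³) + 275632 = (28 + 36³*68³) + 275632 = (28 + 46656*314432) + 275632 = (28 + 14670139392) + 275632 = 14670139420 + 275632 = 14670415052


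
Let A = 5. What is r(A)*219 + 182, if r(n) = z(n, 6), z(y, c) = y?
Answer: 1277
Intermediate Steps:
r(n) = n
r(A)*219 + 182 = 5*219 + 182 = 1095 + 182 = 1277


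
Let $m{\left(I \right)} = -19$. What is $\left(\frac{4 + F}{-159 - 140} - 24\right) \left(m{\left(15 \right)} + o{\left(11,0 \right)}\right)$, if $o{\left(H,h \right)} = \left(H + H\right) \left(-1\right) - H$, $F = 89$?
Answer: $\frac{29076}{23} \approx 1264.2$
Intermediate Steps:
$o{\left(H,h \right)} = - 3 H$ ($o{\left(H,h \right)} = 2 H \left(-1\right) - H = - 2 H - H = - 3 H$)
$\left(\frac{4 + F}{-159 - 140} - 24\right) \left(m{\left(15 \right)} + o{\left(11,0 \right)}\right) = \left(\frac{4 + 89}{-159 - 140} - 24\right) \left(-19 - 33\right) = \left(\frac{93}{-299} - 24\right) \left(-19 - 33\right) = \left(93 \left(- \frac{1}{299}\right) - 24\right) \left(-52\right) = \left(- \frac{93}{299} - 24\right) \left(-52\right) = \left(- \frac{7269}{299}\right) \left(-52\right) = \frac{29076}{23}$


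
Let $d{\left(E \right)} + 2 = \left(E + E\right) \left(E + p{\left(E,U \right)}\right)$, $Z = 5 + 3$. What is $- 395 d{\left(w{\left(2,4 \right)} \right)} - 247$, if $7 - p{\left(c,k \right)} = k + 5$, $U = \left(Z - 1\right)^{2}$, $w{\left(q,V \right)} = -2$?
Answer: $-76877$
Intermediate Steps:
$Z = 8$
$U = 49$ ($U = \left(8 - 1\right)^{2} = 7^{2} = 49$)
$p{\left(c,k \right)} = 2 - k$ ($p{\left(c,k \right)} = 7 - \left(k + 5\right) = 7 - \left(5 + k\right) = 2 - k$)
$d{\left(E \right)} = -2 + 2 E \left(-47 + E\right)$ ($d{\left(E \right)} = -2 + \left(E + E\right) \left(E + \left(2 - 49\right)\right) = -2 + 2 E \left(E + \left(2 - 49\right)\right) = -2 + 2 E \left(E - 47\right) = -2 + 2 E \left(-47 + E\right)$)
$- 395 d{\left(w{\left(2,4 \right)} \right)} - 247 = - 395 \left(-2 - -188 + 2 \left(-2\right)^{2}\right) - 247 = - 395 \left(-2 + 188 + 2 \cdot 4\right) - 247 = - 395 \left(-2 + 188 + 8\right) - 247 = \left(-395\right) 194 - 247 = -76630 - 247 = -76877$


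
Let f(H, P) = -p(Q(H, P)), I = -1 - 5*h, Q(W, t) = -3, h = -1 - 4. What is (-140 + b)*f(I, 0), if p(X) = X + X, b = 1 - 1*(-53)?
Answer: -516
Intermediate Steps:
h = -5
b = 54 (b = 1 + 53 = 54)
I = 24 (I = -1 - 5*(-5) = -1 + 25 = 24)
p(X) = 2*X
f(H, P) = 6 (f(H, P) = -2*(-3) = -1*(-6) = 6)
(-140 + b)*f(I, 0) = (-140 + 54)*6 = -86*6 = -516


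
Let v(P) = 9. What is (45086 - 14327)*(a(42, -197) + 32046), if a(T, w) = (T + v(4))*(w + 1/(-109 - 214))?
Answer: 12856585302/19 ≈ 6.7666e+8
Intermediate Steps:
a(T, w) = (9 + T)*(-1/323 + w) (a(T, w) = (T + 9)*(w + 1/(-109 - 214)) = (9 + T)*(w + 1/(-323)) = (9 + T)*(w - 1/323) = (9 + T)*(-1/323 + w))
(45086 - 14327)*(a(42, -197) + 32046) = (45086 - 14327)*((-9/323 + 9*(-197) - 1/323*42 + 42*(-197)) + 32046) = 30759*((-9/323 - 1773 - 42/323 - 8274) + 32046) = 30759*(-190896/19 + 32046) = 30759*(417978/19) = 12856585302/19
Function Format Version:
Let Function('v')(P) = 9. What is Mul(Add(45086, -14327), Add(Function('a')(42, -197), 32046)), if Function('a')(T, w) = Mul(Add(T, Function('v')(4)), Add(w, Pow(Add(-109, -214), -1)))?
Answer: Rational(12856585302, 19) ≈ 6.7666e+8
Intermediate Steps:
Function('a')(T, w) = Mul(Add(9, T), Add(Rational(-1, 323), w)) (Function('a')(T, w) = Mul(Add(T, 9), Add(w, Pow(Add(-109, -214), -1))) = Mul(Add(9, T), Add(w, Pow(-323, -1))) = Mul(Add(9, T), Add(w, Rational(-1, 323))) = Mul(Add(9, T), Add(Rational(-1, 323), w)))
Mul(Add(45086, -14327), Add(Function('a')(42, -197), 32046)) = Mul(Add(45086, -14327), Add(Add(Rational(-9, 323), Mul(9, -197), Mul(Rational(-1, 323), 42), Mul(42, -197)), 32046)) = Mul(30759, Add(Add(Rational(-9, 323), -1773, Rational(-42, 323), -8274), 32046)) = Mul(30759, Add(Rational(-190896, 19), 32046)) = Mul(30759, Rational(417978, 19)) = Rational(12856585302, 19)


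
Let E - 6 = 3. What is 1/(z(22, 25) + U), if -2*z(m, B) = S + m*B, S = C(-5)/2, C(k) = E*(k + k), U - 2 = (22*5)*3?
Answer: 2/159 ≈ 0.012579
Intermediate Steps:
E = 9 (E = 6 + 3 = 9)
U = 332 (U = 2 + (22*5)*3 = 2 + 110*3 = 2 + 330 = 332)
C(k) = 18*k (C(k) = 9*(k + k) = 9*(2*k) = 18*k)
S = -45 (S = (18*(-5))/2 = -90*1/2 = -45)
z(m, B) = 45/2 - B*m/2 (z(m, B) = -(-45 + m*B)/2 = -(-45 + B*m)/2 = 45/2 - B*m/2)
1/(z(22, 25) + U) = 1/((45/2 - 1/2*25*22) + 332) = 1/((45/2 - 275) + 332) = 1/(-505/2 + 332) = 1/(159/2) = 2/159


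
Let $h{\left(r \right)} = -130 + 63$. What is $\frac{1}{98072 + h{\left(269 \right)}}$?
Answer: $\frac{1}{98005} \approx 1.0204 \cdot 10^{-5}$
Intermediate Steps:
$h{\left(r \right)} = -67$
$\frac{1}{98072 + h{\left(269 \right)}} = \frac{1}{98072 - 67} = \frac{1}{98005}$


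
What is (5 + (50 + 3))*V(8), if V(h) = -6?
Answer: -348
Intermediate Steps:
(5 + (50 + 3))*V(8) = (5 + (50 + 3))*(-6) = (5 + 53)*(-6) = 58*(-6) = -348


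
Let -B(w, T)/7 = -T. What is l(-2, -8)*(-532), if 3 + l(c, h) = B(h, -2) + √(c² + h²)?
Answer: 9044 - 1064*√17 ≈ 4657.0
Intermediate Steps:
B(w, T) = 7*T (B(w, T) = -(-7)*T = 7*T)
l(c, h) = -17 + √(c² + h²) (l(c, h) = -3 + (7*(-2) + √(c² + h²)) = -3 + (-14 + √(c² + h²)) = -17 + √(c² + h²))
l(-2, -8)*(-532) = (-17 + √((-2)² + (-8)²))*(-532) = (-17 + √(4 + 64))*(-532) = (-17 + √68)*(-532) = (-17 + 2*√17)*(-532) = 9044 - 1064*√17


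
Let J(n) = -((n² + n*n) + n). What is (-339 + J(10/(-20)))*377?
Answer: -127803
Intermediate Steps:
J(n) = -n - 2*n² (J(n) = -((n² + n²) + n) = -(2*n² + n) = -(n + 2*n²) = -n - 2*n²)
(-339 + J(10/(-20)))*377 = (-339 - 10/(-20)*(1 + 2*(10/(-20))))*377 = (-339 - 10*(-1/20)*(1 + 2*(10*(-1/20))))*377 = (-339 - 1*(-½)*(1 + 2*(-½)))*377 = (-339 - 1*(-½)*(1 - 1))*377 = (-339 - 1*(-½)*0)*377 = (-339 + 0)*377 = -339*377 = -127803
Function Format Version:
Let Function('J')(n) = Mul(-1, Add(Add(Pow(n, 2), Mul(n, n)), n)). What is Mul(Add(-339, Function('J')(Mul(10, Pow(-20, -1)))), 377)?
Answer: -127803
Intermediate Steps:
Function('J')(n) = Add(Mul(-1, n), Mul(-2, Pow(n, 2))) (Function('J')(n) = Mul(-1, Add(Add(Pow(n, 2), Pow(n, 2)), n)) = Mul(-1, Add(Mul(2, Pow(n, 2)), n)) = Mul(-1, Add(n, Mul(2, Pow(n, 2)))) = Add(Mul(-1, n), Mul(-2, Pow(n, 2))))
Mul(Add(-339, Function('J')(Mul(10, Pow(-20, -1)))), 377) = Mul(Add(-339, Mul(-1, Mul(10, Pow(-20, -1)), Add(1, Mul(2, Mul(10, Pow(-20, -1)))))), 377) = Mul(Add(-339, Mul(-1, Mul(10, Rational(-1, 20)), Add(1, Mul(2, Mul(10, Rational(-1, 20)))))), 377) = Mul(Add(-339, Mul(-1, Rational(-1, 2), Add(1, Mul(2, Rational(-1, 2))))), 377) = Mul(Add(-339, Mul(-1, Rational(-1, 2), Add(1, -1))), 377) = Mul(Add(-339, Mul(-1, Rational(-1, 2), 0)), 377) = Mul(Add(-339, 0), 377) = Mul(-339, 377) = -127803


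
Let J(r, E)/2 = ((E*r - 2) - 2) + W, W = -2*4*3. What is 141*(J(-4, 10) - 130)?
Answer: -37506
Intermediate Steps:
W = -24 (W = -8*3 = -24)
J(r, E) = -56 + 2*E*r (J(r, E) = 2*(((E*r - 2) - 2) - 24) = 2*(((-2 + E*r) - 2) - 24) = 2*((-4 + E*r) - 24) = 2*(-28 + E*r) = -56 + 2*E*r)
141*(J(-4, 10) - 130) = 141*((-56 + 2*10*(-4)) - 130) = 141*((-56 - 80) - 130) = 141*(-136 - 130) = 141*(-266) = -37506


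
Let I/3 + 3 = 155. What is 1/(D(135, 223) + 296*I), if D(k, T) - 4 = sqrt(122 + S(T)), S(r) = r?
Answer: 26996/3643920011 - sqrt(345)/18219600055 ≈ 7.4075e-6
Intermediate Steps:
I = 456 (I = -9 + 3*155 = -9 + 465 = 456)
D(k, T) = 4 + sqrt(122 + T)
1/(D(135, 223) + 296*I) = 1/((4 + sqrt(122 + 223)) + 296*456) = 1/((4 + sqrt(345)) + 134976) = 1/(134980 + sqrt(345))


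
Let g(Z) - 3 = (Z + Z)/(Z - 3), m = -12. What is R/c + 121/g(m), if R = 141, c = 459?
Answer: 93646/3519 ≈ 26.612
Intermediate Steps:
g(Z) = 3 + 2*Z/(-3 + Z) (g(Z) = 3 + (Z + Z)/(Z - 3) = 3 + (2*Z)/(-3 + Z) = 3 + 2*Z/(-3 + Z))
R/c + 121/g(m) = 141/459 + 121/(((-9 + 5*(-12))/(-3 - 12))) = 141*(1/459) + 121/(((-9 - 60)/(-15))) = 47/153 + 121/((-1/15*(-69))) = 47/153 + 121/(23/5) = 47/153 + 121*(5/23) = 47/153 + 605/23 = 93646/3519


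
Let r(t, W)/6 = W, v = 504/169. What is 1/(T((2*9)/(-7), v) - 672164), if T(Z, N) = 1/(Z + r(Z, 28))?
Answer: -1158/778365905 ≈ -1.4877e-6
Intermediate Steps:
v = 504/169 (v = 504*(1/169) = 504/169 ≈ 2.9822)
r(t, W) = 6*W
T(Z, N) = 1/(168 + Z) (T(Z, N) = 1/(Z + 6*28) = 1/(Z + 168) = 1/(168 + Z))
1/(T((2*9)/(-7), v) - 672164) = 1/(1/(168 + (2*9)/(-7)) - 672164) = 1/(1/(168 + 18*(-1/7)) - 672164) = 1/(1/(168 - 18/7) - 672164) = 1/(1/(1158/7) - 672164) = 1/(7/1158 - 672164) = 1/(-778365905/1158) = -1158/778365905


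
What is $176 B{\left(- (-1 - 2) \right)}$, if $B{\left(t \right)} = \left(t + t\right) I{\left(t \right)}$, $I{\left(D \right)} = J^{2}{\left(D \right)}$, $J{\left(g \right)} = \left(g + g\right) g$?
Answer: $342144$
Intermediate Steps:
$J{\left(g \right)} = 2 g^{2}$ ($J{\left(g \right)} = 2 g g = 2 g^{2}$)
$I{\left(D \right)} = 4 D^{4}$ ($I{\left(D \right)} = \left(2 D^{2}\right)^{2} = 4 D^{4}$)
$B{\left(t \right)} = 8 t^{5}$ ($B{\left(t \right)} = \left(t + t\right) 4 t^{4} = 2 t 4 t^{4} = 8 t^{5}$)
$176 B{\left(- (-1 - 2) \right)} = 176 \cdot 8 \left(- (-1 - 2)\right)^{5} = 176 \cdot 8 \left(\left(-1\right) \left(-3\right)\right)^{5} = 176 \cdot 8 \cdot 3^{5} = 176 \cdot 8 \cdot 243 = 176 \cdot 1944 = 342144$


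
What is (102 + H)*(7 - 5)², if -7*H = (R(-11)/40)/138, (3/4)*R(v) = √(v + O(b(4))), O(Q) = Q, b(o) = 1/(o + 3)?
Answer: 408 - 2*I*√133/50715 ≈ 408.0 - 0.0004548*I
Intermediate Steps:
b(o) = 1/(3 + o)
R(v) = 4*√(⅐ + v)/3 (R(v) = 4*√(v + 1/(3 + 4))/3 = 4*√(v + 1/7)/3 = 4*√(v + ⅐)/3 = 4*√(⅐ + v)/3)
H = -I*√133/101430 (H = -(4*√(7 + 49*(-11))/21)/40/(7*138) = -(4*√(7 - 539)/21)*(1/40)/(7*138) = -(4*√(-532)/21)*(1/40)/(7*138) = -(4*(2*I*√133)/21)*(1/40)/(7*138) = -(8*I*√133/21)*(1/40)/(7*138) = -I*√133/105/(7*138) = -I*√133/101430 ≈ -0.0001137*I)
(102 + H)*(7 - 5)² = (102 - I*√133/101430)*(7 - 5)² = (102 - I*√133/101430)*2² = (102 - I*√133/101430)*4 = 408 - 2*I*√133/50715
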